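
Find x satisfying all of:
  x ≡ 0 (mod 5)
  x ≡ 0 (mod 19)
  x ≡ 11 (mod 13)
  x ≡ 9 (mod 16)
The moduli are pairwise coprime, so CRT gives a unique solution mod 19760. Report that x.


Product of moduli M = 5 · 19 · 13 · 16 = 19760.
Merge one congruence at a time:
  Start: x ≡ 0 (mod 5).
  Combine with x ≡ 0 (mod 19); new modulus lcm = 95.
    Write x = 0 + 5·t and substitute into x ≡ 0 (mod 19): 5·t ≡ 0 − 0 = 0 (mod 19).
    The inverse of 5 mod 19 is 4 (since 5·4 = 20 = 1·19 + 1), so t ≡ 4·0 = 0 ≡ 0 (mod 19).
    Then x = 0 + 5·0 = 0, valid modulo lcm(5, 19) = 95: x ≡ 0 (mod 95).
  Combine with x ≡ 11 (mod 13); new modulus lcm = 1235.
    Write x = 0 + 95·t and substitute into x ≡ 11 (mod 13): 95·t ≡ 11 − 0 = 11 (mod 13).
    Reduce coefficients mod 13: 4·t ≡ 11 (mod 13).
    The inverse of 4 mod 13 is 10 (since 4·10 = 40 = 3·13 + 1), so t ≡ 10·11 = 110 ≡ 6 (mod 13).
    Then x = 0 + 95·6 = 570, valid modulo lcm(95, 13) = 1235: x ≡ 570 (mod 1235).
  Combine with x ≡ 9 (mod 16); new modulus lcm = 19760.
    Write x = 570 + 1235·t and substitute into x ≡ 9 (mod 16): 1235·t ≡ 9 − 570 = -561 (mod 16).
    Reduce coefficients mod 16: 3·t ≡ 15 (mod 16).
    The inverse of 3 mod 16 is 11 (since 3·11 = 33 = 2·16 + 1), so t ≡ 11·15 = 165 ≡ 5 (mod 16).
    Then x = 570 + 1235·5 = 6745, valid modulo lcm(1235, 16) = 19760: x ≡ 6745 (mod 19760).
Verify against each original: 6745 mod 5 = 0, 6745 mod 19 = 0, 6745 mod 13 = 11, 6745 mod 16 = 9.

x ≡ 6745 (mod 19760).


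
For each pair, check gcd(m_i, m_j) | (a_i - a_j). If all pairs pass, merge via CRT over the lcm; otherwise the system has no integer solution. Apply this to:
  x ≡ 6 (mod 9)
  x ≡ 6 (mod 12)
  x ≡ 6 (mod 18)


Moduli 9, 12, 18 are not pairwise coprime, so CRT works modulo lcm(m_i) when all pairwise compatibility conditions hold.
Pairwise compatibility: gcd(m_i, m_j) must divide a_i - a_j for every pair.
Merge one congruence at a time:
  Start: x ≡ 6 (mod 9).
  Combine with x ≡ 6 (mod 12): gcd(9, 12) = 3; 6 - 6 = 0, which IS divisible by 3, so compatible.
    Write x = 6 + 9·t and substitute into x ≡ 6 (mod 12): 9·t ≡ 6 − 6 = 0 (mod 12).
    Divide the congruence (and modulus) by g = 3: 3·t ≡ 0 (mod 4).
    The inverse of 3 mod 4 is 3 (since 3·3 = 9 = 2·4 + 1), so t ≡ 3·0 = 0 ≡ 0 (mod 4).
    Then x = 6 + 9·0 = 6, valid modulo lcm(9, 12) = 36: x ≡ 6 (mod 36).
  Combine with x ≡ 6 (mod 18): gcd(36, 18) = 18; 6 - 6 = 0, which IS divisible by 18, so compatible.
    Write x = 6 + 36·t and substitute into x ≡ 6 (mod 18): 36·t ≡ 6 − 6 = 0 (mod 18).
    Divide the congruence (and modulus) by g = 18: 2·t ≡ 0 (mod 1).
    Modulo 1 every t works; take t = 0.
    Then x = 6 + 36·0 = 6, valid modulo lcm(36, 18) = 36: x ≡ 6 (mod 36).
Verify: 6 mod 9 = 6, 6 mod 12 = 6, 6 mod 18 = 6.

x ≡ 6 (mod 36).


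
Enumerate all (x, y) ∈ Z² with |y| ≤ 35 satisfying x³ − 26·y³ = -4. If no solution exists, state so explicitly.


The equation is x³ - 26y³ = -4. For fixed y, x³ = 26·y³ − 4, so a solution requires the RHS to be a perfect cube.
Strategy: iterate y from -35 to 35, compute RHS = 26·y³ − 4, and check whether it is a (positive or negative) perfect cube.
Check small values of y:
  y = 0: RHS = -4 is not a perfect cube.
  y = 1: RHS = 22 is not a perfect cube.
  y = -1: RHS = -30 is not a perfect cube.
  y = 2: RHS = 204 is not a perfect cube.
  y = -2: RHS = -212 is not a perfect cube.
  y = 3: RHS = 698 is not a perfect cube.
  y = -3: RHS = -706 is not a perfect cube.
Continuing the search up to |y| = 35 finds no solutions either.
No (x, y) in the scanned range satisfies the equation.

No integer solutions with |y| ≤ 35.


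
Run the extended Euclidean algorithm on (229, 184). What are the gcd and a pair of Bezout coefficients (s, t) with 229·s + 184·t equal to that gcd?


Euclidean algorithm on (229, 184) — divide until remainder is 0:
  229 = 1 · 184 + 45
  184 = 4 · 45 + 4
  45 = 11 · 4 + 1
  4 = 4 · 1 + 0
gcd(229, 184) = 1.
Track Bezout coefficients alongside the remainders: start with r₀ = 229 = a·1 + b·0 (s = 1, t = 0) and r₁ = 184 = a·0 + b·1 (s = 0, t = 1); each new remainder r_{k+1} = r_{k-1} − q_k·r_k inherits s_{k+1} = s_{k-1} − q_k·s_k, t_{k+1} = t_{k-1} − q_k·t_k, so r_k = a·s_k + b·t_k at every step:
  q = 1: r = 45, s = 1 − 1·0 = 1, t = 0 − 1·1 = -1  (check: 229·1 + 184·(-1) = 45)
  q = 4: r = 4, s = 0 − 4·1 = -4, t = 1 − 4·(-1) = 5  (check: 229·(-4) + 184·5 = 4)
  q = 11: r = 1, s = 1 − 11·(-4) = 45, t = -1 − 11·5 = -56  (check: 229·45 + 184·(-56) = 1)
The row with r = 1 (the gcd) gives the Bezout coefficients s = 45, t = -56.
Result: 229 · (45) + 184 · (-56) = 1.

gcd(229, 184) = 1; s = 45, t = -56 (check: 229·45 + 184·(-56) = 1).


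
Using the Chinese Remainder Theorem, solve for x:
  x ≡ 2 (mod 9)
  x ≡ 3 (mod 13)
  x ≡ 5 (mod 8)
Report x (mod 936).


Moduli 9, 13, 8 are pairwise coprime; by CRT there is a unique solution modulo M = 9 · 13 · 8 = 936.
Solve pairwise, accumulating the modulus:
  Start with x ≡ 2 (mod 9).
  Combine with x ≡ 3 (mod 13): since gcd(9, 13) = 1, we get a unique residue mod 117.
    Write x = 2 + 9·t and substitute into x ≡ 3 (mod 13): 9·t ≡ 3 − 2 = 1 (mod 13).
    The inverse of 9 mod 13 is 3 (since 9·3 = 27 = 2·13 + 1), so t ≡ 3·1 = 3 ≡ 3 (mod 13).
    Then x = 2 + 9·3 = 29, valid modulo lcm(9, 13) = 117: x ≡ 29 (mod 117).
  Combine with x ≡ 5 (mod 8): since gcd(117, 8) = 1, we get a unique residue mod 936.
    Write x = 29 + 117·t and substitute into x ≡ 5 (mod 8): 117·t ≡ 5 − 29 = -24 (mod 8).
    Reduce coefficients mod 8: 5·t ≡ 0 (mod 8).
    The inverse of 5 mod 8 is 5 (since 5·5 = 25 = 3·8 + 1), so t ≡ 5·0 = 0 ≡ 0 (mod 8).
    Then x = 29 + 117·0 = 29, valid modulo lcm(117, 8) = 936: x ≡ 29 (mod 936).
Verify: 29 mod 9 = 2 ✓, 29 mod 13 = 3 ✓, 29 mod 8 = 5 ✓.

x ≡ 29 (mod 936).


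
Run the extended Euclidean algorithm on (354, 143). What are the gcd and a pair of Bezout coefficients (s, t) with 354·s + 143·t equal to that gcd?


Euclidean algorithm on (354, 143) — divide until remainder is 0:
  354 = 2 · 143 + 68
  143 = 2 · 68 + 7
  68 = 9 · 7 + 5
  7 = 1 · 5 + 2
  5 = 2 · 2 + 1
  2 = 2 · 1 + 0
gcd(354, 143) = 1.
Track Bezout coefficients alongside the remainders: start with r₀ = 354 = a·1 + b·0 (s = 1, t = 0) and r₁ = 143 = a·0 + b·1 (s = 0, t = 1); each new remainder r_{k+1} = r_{k-1} − q_k·r_k inherits s_{k+1} = s_{k-1} − q_k·s_k, t_{k+1} = t_{k-1} − q_k·t_k, so r_k = a·s_k + b·t_k at every step:
  q = 2: r = 68, s = 1 − 2·0 = 1, t = 0 − 2·1 = -2  (check: 354·1 + 143·(-2) = 68)
  q = 2: r = 7, s = 0 − 2·1 = -2, t = 1 − 2·(-2) = 5  (check: 354·(-2) + 143·5 = 7)
  q = 9: r = 5, s = 1 − 9·(-2) = 19, t = -2 − 9·5 = -47  (check: 354·19 + 143·(-47) = 5)
  q = 1: r = 2, s = -2 − 1·19 = -21, t = 5 − 1·(-47) = 52  (check: 354·(-21) + 143·52 = 2)
  q = 2: r = 1, s = 19 − 2·(-21) = 61, t = -47 − 2·52 = -151  (check: 354·61 + 143·(-151) = 1)
The row with r = 1 (the gcd) gives the Bezout coefficients s = 61, t = -151.
Result: 354 · (61) + 143 · (-151) = 1.

gcd(354, 143) = 1; s = 61, t = -151 (check: 354·61 + 143·(-151) = 1).


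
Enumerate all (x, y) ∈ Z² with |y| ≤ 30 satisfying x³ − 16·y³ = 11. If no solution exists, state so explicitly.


The equation is x³ - 16y³ = 11. For fixed y, x³ = 16·y³ + 11, so a solution requires the RHS to be a perfect cube.
Strategy: iterate y from -30 to 30, compute RHS = 16·y³ + 11, and check whether it is a (positive or negative) perfect cube.
Check small values of y:
  y = 0: RHS = 11 is not a perfect cube.
  y = 1: RHS = 27 = (3)³ ⇒ x = 3 works.
  y = -1: RHS = -5 is not a perfect cube.
  y = 2: RHS = 139 is not a perfect cube.
  y = -2: RHS = -117 is not a perfect cube.
  y = 3: RHS = 443 is not a perfect cube.
  y = -3: RHS = -421 is not a perfect cube.
Continuing the search up to |y| = 30 finds no further solutions beyond those listed.
Collected solutions: (3, 1).

Solutions (with |y| ≤ 30): (3, 1).


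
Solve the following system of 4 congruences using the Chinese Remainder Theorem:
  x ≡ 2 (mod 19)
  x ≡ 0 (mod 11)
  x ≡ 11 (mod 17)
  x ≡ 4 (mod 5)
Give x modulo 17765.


Product of moduli M = 19 · 11 · 17 · 5 = 17765.
Merge one congruence at a time:
  Start: x ≡ 2 (mod 19).
  Combine with x ≡ 0 (mod 11); new modulus lcm = 209.
    Write x = 2 + 19·t and substitute into x ≡ 0 (mod 11): 19·t ≡ 0 − 2 = -2 (mod 11).
    Reduce coefficients mod 11: 8·t ≡ 9 (mod 11).
    The inverse of 8 mod 11 is 7 (since 8·7 = 56 = 5·11 + 1), so t ≡ 7·9 = 63 ≡ 8 (mod 11).
    Then x = 2 + 19·8 = 154, valid modulo lcm(19, 11) = 209: x ≡ 154 (mod 209).
  Combine with x ≡ 11 (mod 17); new modulus lcm = 3553.
    Write x = 154 + 209·t and substitute into x ≡ 11 (mod 17): 209·t ≡ 11 − 154 = -143 (mod 17).
    Reduce coefficients mod 17: 5·t ≡ 10 (mod 17).
    The inverse of 5 mod 17 is 7 (since 5·7 = 35 = 2·17 + 1), so t ≡ 7·10 = 70 ≡ 2 (mod 17).
    Then x = 154 + 209·2 = 572, valid modulo lcm(209, 17) = 3553: x ≡ 572 (mod 3553).
  Combine with x ≡ 4 (mod 5); new modulus lcm = 17765.
    Write x = 572 + 3553·t and substitute into x ≡ 4 (mod 5): 3553·t ≡ 4 − 572 = -568 (mod 5).
    Reduce coefficients mod 5: 3·t ≡ 2 (mod 5).
    The inverse of 3 mod 5 is 2 (since 3·2 = 6 = 1·5 + 1), so t ≡ 2·2 = 4 ≡ 4 (mod 5).
    Then x = 572 + 3553·4 = 14784, valid modulo lcm(3553, 5) = 17765: x ≡ 14784 (mod 17765).
Verify against each original: 14784 mod 19 = 2, 14784 mod 11 = 0, 14784 mod 17 = 11, 14784 mod 5 = 4.

x ≡ 14784 (mod 17765).


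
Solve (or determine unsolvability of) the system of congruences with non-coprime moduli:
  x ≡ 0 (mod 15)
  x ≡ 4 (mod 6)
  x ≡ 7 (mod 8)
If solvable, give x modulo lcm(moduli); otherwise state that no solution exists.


Moduli 15, 6, 8 are not pairwise coprime, so CRT works modulo lcm(m_i) when all pairwise compatibility conditions hold.
Pairwise compatibility: gcd(m_i, m_j) must divide a_i - a_j for every pair.
Merge one congruence at a time:
  Start: x ≡ 0 (mod 15).
  Combine with x ≡ 4 (mod 6): gcd(15, 6) = 3, and 4 - 0 = 4 is NOT divisible by 3.
    ⇒ system is inconsistent (no integer solution).

No solution (the system is inconsistent).


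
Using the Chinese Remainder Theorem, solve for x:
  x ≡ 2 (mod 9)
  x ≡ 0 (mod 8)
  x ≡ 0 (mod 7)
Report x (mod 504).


Moduli 9, 8, 7 are pairwise coprime; by CRT there is a unique solution modulo M = 9 · 8 · 7 = 504.
Solve pairwise, accumulating the modulus:
  Start with x ≡ 2 (mod 9).
  Combine with x ≡ 0 (mod 8): since gcd(9, 8) = 1, we get a unique residue mod 72.
    Write x = 2 + 9·t and substitute into x ≡ 0 (mod 8): 9·t ≡ 0 − 2 = -2 (mod 8).
    Reduce coefficients mod 8: 1·t ≡ 6 (mod 8).
    So t ≡ 6 (mod 8).
    Then x = 2 + 9·6 = 56, valid modulo lcm(9, 8) = 72: x ≡ 56 (mod 72).
  Combine with x ≡ 0 (mod 7): since gcd(72, 7) = 1, we get a unique residue mod 504.
    Write x = 56 + 72·t and substitute into x ≡ 0 (mod 7): 72·t ≡ 0 − 56 = -56 (mod 7).
    Reduce coefficients mod 7: 2·t ≡ 0 (mod 7).
    The inverse of 2 mod 7 is 4 (since 2·4 = 8 = 1·7 + 1), so t ≡ 4·0 = 0 ≡ 0 (mod 7).
    Then x = 56 + 72·0 = 56, valid modulo lcm(72, 7) = 504: x ≡ 56 (mod 504).
Verify: 56 mod 9 = 2 ✓, 56 mod 8 = 0 ✓, 56 mod 7 = 0 ✓.

x ≡ 56 (mod 504).


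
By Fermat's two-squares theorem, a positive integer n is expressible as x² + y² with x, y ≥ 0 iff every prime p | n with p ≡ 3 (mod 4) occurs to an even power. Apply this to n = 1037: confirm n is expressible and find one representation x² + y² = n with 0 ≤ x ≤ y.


Step 1: Factor n = 1037 = 17 · 61.
Step 2: Check the mod-4 condition on each prime factor: 17 ≡ 1 (mod 4), exponent 1; 61 ≡ 1 (mod 4), exponent 1.
All primes ≡ 3 (mod 4) appear to even exponent (or don't appear), so by the two-squares theorem n IS expressible as a sum of two squares.
Step 3: Build a representation. Here n = 17 · 61 is a product of primes ≡ 1 (mod 4). Each prime p ≡ 1 (mod 4) is itself a sum of two squares; find a² by testing p − a² for a perfect square:
  17: 17 − 1² = 16 = 4² ⇒ 17 = 1² + 4².
  61: 61 − 1² = 60, 61 − 2² = 57, 61 − 3² = 52, 61 − 4² = 45, 61 − 5² = 36 = 6² ⇒ 61 = 5² + 6².
  Combine using the Brahmagupta–Fibonacci identity (a² + b²)(c² + d²) = (ac − bd)² + (ad + bc)² = (ac + bd)² + (ad − bc)²:
  17 · 61 = 1037: from (1² + 4²)(5² + 6²), take (1·5 − 4·6, 1·6 + 4·5) = (5 − 24, 6 + 20) = (-19, 26); dropping signs (only squares matter) gives (19, 26); check 19² + 26² = 361 + 676 = 1037 ✓.
Step 4: Order so x ≤ y and verify: 19² + 26² = 361 + 676 = 1037 = n. ✓

n = 1037 = 19² + 26² (one valid representation with x ≤ y).


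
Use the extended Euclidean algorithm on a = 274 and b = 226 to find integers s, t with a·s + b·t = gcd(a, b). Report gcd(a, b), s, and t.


Euclidean algorithm on (274, 226) — divide until remainder is 0:
  274 = 1 · 226 + 48
  226 = 4 · 48 + 34
  48 = 1 · 34 + 14
  34 = 2 · 14 + 6
  14 = 2 · 6 + 2
  6 = 3 · 2 + 0
gcd(274, 226) = 2.
Track Bezout coefficients alongside the remainders: start with r₀ = 274 = a·1 + b·0 (s = 1, t = 0) and r₁ = 226 = a·0 + b·1 (s = 0, t = 1); each new remainder r_{k+1} = r_{k-1} − q_k·r_k inherits s_{k+1} = s_{k-1} − q_k·s_k, t_{k+1} = t_{k-1} − q_k·t_k, so r_k = a·s_k + b·t_k at every step:
  q = 1: r = 48, s = 1 − 1·0 = 1, t = 0 − 1·1 = -1  (check: 274·1 + 226·(-1) = 48)
  q = 4: r = 34, s = 0 − 4·1 = -4, t = 1 − 4·(-1) = 5  (check: 274·(-4) + 226·5 = 34)
  q = 1: r = 14, s = 1 − 1·(-4) = 5, t = -1 − 1·5 = -6  (check: 274·5 + 226·(-6) = 14)
  q = 2: r = 6, s = -4 − 2·5 = -14, t = 5 − 2·(-6) = 17  (check: 274·(-14) + 226·17 = 6)
  q = 2: r = 2, s = 5 − 2·(-14) = 33, t = -6 − 2·17 = -40  (check: 274·33 + 226·(-40) = 2)
The row with r = 2 (the gcd) gives the Bezout coefficients s = 33, t = -40.
Result: 274 · (33) + 226 · (-40) = 2.

gcd(274, 226) = 2; s = 33, t = -40 (check: 274·33 + 226·(-40) = 2).


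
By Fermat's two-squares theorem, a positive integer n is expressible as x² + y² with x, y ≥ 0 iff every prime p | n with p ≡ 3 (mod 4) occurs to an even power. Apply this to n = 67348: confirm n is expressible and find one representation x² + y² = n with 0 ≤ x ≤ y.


Step 1: Factor n = 67348 = 2^2 · 113 · 149.
Step 2: Check the mod-4 condition on each prime factor: 2 = 2 (special); 113 ≡ 1 (mod 4), exponent 1; 149 ≡ 1 (mod 4), exponent 1.
All primes ≡ 3 (mod 4) appear to even exponent (or don't appear), so by the two-squares theorem n IS expressible as a sum of two squares.
Step 3: Build a representation. Group n = k² · m with k = 2 and m = 113 · 149 = 16837 (a product of primes ≡ 1 (mod 4)); a representation of m scales to one of n via (k·x)² + (k·y)² = k²(x² + y²). Each prime p ≡ 1 (mod 4) is itself a sum of two squares; find a² by testing p − a² for a perfect square:
  113: 113 − 1² = 112, 113 − 2² = 109, 113 − 3² = 104, 113 − 4² = 97, 113 − 5² = 88, 113 − 6² = 77, 113 − 7² = 64 = 8² ⇒ 113 = 7² + 8².
  149: 149 − 1² = 148, 149 − 2² = 145, 149 − 3² = 140, 149 − 4² = 133, 149 − 5² = 124, 149 − 6² = 113, 149 − 7² = 100 = 10² ⇒ 149 = 7² + 10².
  Combine using the Brahmagupta–Fibonacci identity (a² + b²)(c² + d²) = (ac − bd)² + (ad + bc)² = (ac + bd)² + (ad − bc)²:
  113 · 149 = 16837: from (7² + 8²)(7² + 10²), take (7·7 − 8·10, 7·10 + 8·7) = (49 − 80, 70 + 56) = (-31, 126); dropping signs (only squares matter) gives (31, 126); check 31² + 126² = 961 + 15876 = 16837 ✓.
  Scale by k = 2: (2·31, 2·126) = (62, 252).
Step 4: Order so x ≤ y and verify: 62² + 252² = 3844 + 63504 = 67348 = n. ✓

n = 67348 = 62² + 252² (one valid representation with x ≤ y).


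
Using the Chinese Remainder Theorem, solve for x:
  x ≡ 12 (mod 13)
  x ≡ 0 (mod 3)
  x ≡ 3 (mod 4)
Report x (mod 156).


Moduli 13, 3, 4 are pairwise coprime; by CRT there is a unique solution modulo M = 13 · 3 · 4 = 156.
Solve pairwise, accumulating the modulus:
  Start with x ≡ 12 (mod 13).
  Combine with x ≡ 0 (mod 3): since gcd(13, 3) = 1, we get a unique residue mod 39.
    Write x = 12 + 13·t and substitute into x ≡ 0 (mod 3): 13·t ≡ 0 − 12 = -12 (mod 3).
    Reduce coefficients mod 3: 1·t ≡ 0 (mod 3).
    So t ≡ 0 (mod 3).
    Then x = 12 + 13·0 = 12, valid modulo lcm(13, 3) = 39: x ≡ 12 (mod 39).
  Combine with x ≡ 3 (mod 4): since gcd(39, 4) = 1, we get a unique residue mod 156.
    Write x = 12 + 39·t and substitute into x ≡ 3 (mod 4): 39·t ≡ 3 − 12 = -9 (mod 4).
    Reduce coefficients mod 4: 3·t ≡ 3 (mod 4).
    The inverse of 3 mod 4 is 3 (since 3·3 = 9 = 2·4 + 1), so t ≡ 3·3 = 9 ≡ 1 (mod 4).
    Then x = 12 + 39·1 = 51, valid modulo lcm(39, 4) = 156: x ≡ 51 (mod 156).
Verify: 51 mod 13 = 12 ✓, 51 mod 3 = 0 ✓, 51 mod 4 = 3 ✓.

x ≡ 51 (mod 156).


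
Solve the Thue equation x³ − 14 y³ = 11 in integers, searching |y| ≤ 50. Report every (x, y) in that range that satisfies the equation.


The equation is x³ - 14y³ = 11. For fixed y, x³ = 14·y³ + 11, so a solution requires the RHS to be a perfect cube.
Strategy: iterate y from -50 to 50, compute RHS = 14·y³ + 11, and check whether it is a (positive or negative) perfect cube.
Check small values of y:
  y = 0: RHS = 11 is not a perfect cube.
  y = 1: RHS = 25 is not a perfect cube.
  y = -1: RHS = -3 is not a perfect cube.
  y = 2: RHS = 123 is not a perfect cube.
  y = -2: RHS = -101 is not a perfect cube.
  y = 3: RHS = 389 is not a perfect cube.
  y = -3: RHS = -367 is not a perfect cube.
Continuing the search up to |y| = 50 finds no solutions either.
No (x, y) in the scanned range satisfies the equation.

No integer solutions with |y| ≤ 50.


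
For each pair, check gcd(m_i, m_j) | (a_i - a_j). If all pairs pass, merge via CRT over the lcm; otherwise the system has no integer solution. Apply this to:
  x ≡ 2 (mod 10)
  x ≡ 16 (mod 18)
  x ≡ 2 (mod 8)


Moduli 10, 18, 8 are not pairwise coprime, so CRT works modulo lcm(m_i) when all pairwise compatibility conditions hold.
Pairwise compatibility: gcd(m_i, m_j) must divide a_i - a_j for every pair.
Merge one congruence at a time:
  Start: x ≡ 2 (mod 10).
  Combine with x ≡ 16 (mod 18): gcd(10, 18) = 2; 16 - 2 = 14, which IS divisible by 2, so compatible.
    Write x = 2 + 10·t and substitute into x ≡ 16 (mod 18): 10·t ≡ 16 − 2 = 14 (mod 18).
    Divide the congruence (and modulus) by g = 2: 5·t ≡ 7 (mod 9).
    The inverse of 5 mod 9 is 2 (since 5·2 = 10 = 1·9 + 1), so t ≡ 2·7 = 14 ≡ 5 (mod 9).
    Then x = 2 + 10·5 = 52, valid modulo lcm(10, 18) = 90: x ≡ 52 (mod 90).
  Combine with x ≡ 2 (mod 8): gcd(90, 8) = 2; 2 - 52 = -50, which IS divisible by 2, so compatible.
    Write x = 52 + 90·t and substitute into x ≡ 2 (mod 8): 90·t ≡ 2 − 52 = -50 (mod 8).
    Divide the congruence (and modulus) by g = 2: 45·t ≡ -25 (mod 4).
    Reduce coefficients mod 4: 1·t ≡ 3 (mod 4).
    So t ≡ 3 (mod 4).
    Then x = 52 + 90·3 = 322, valid modulo lcm(90, 8) = 360: x ≡ 322 (mod 360).
Verify: 322 mod 10 = 2, 322 mod 18 = 16, 322 mod 8 = 2.

x ≡ 322 (mod 360).


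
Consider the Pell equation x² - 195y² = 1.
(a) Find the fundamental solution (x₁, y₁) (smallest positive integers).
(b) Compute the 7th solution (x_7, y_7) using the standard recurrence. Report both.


Step 1: Find the fundamental solution (x₁, y₁) of x² - 195y² = 1.
  Expand √195 as a continued fraction. a₀ = ⌊√195⌋ = 13; iterate m_{k+1} = d_k·a_k − m_k, d_{k+1} = (195 − m_{k+1}²)/d_k, a_{k+1} = ⌊(a₀ + m_{k+1})/d_{k+1}⌋ (starting m₀ = 0, d₀ = 1), with convergents p_k = a_k·p_{k-1} + p_{k-2}, q_k = a_k·q_{k-1} + q_{k-2} (p₋₁ = 1, q₋₁ = 0):
  k = 0: a₀ = 13; p₀/q₀ = 13/1; p₀² − 195·q₀² = 169 − 195 = -26.
  k = 1: m = 13, d = 26, a = ⌊(13 + 13)/26⌋ = 1; p/q = (1·13 + 1)/(1·1 + 0) = 14/1; p² − 195·q² = 196 − 195 = 1.
  The first convergent with p² − 195·q² = 1 gives the fundamental solution (x₁, y₁) = (14, 1).
Step 2: Apply the recurrence (x_{n+1}, y_{n+1}) = (x₁x_n + 195y₁y_n, x₁y_n + y₁x_n) repeatedly.
  From (x_1, y_1) = (14, 1): x_2 = 14·14 + 195·1·1 = 391; y_2 = 14·1 + 1·14 = 28.
  From (x_2, y_2) = (391, 28): x_3 = 14·391 + 195·1·28 = 10934; y_3 = 14·28 + 1·391 = 783.
  From (x_3, y_3) = (10934, 783): x_4 = 14·10934 + 195·1·783 = 305761; y_4 = 14·783 + 1·10934 = 21896.
  From (x_4, y_4) = (305761, 21896): x_5 = 14·305761 + 195·1·21896 = 8550374; y_5 = 14·21896 + 1·305761 = 612305.
  From (x_5, y_5) = (8550374, 612305): x_6 = 14·8550374 + 195·1·612305 = 239104711; y_6 = 14·612305 + 1·8550374 = 17122644.
  From (x_6, y_6) = (239104711, 17122644): x_7 = 14·239104711 + 195·1·17122644 = 6686381534; y_7 = 14·17122644 + 1·239104711 = 478821727.
Step 3: Verify x_7² - 195·y_7² = 44707698018216193156 - 44707698018216193155 = 1 (should be 1). ✓

(x_1, y_1) = (14, 1); (x_7, y_7) = (6686381534, 478821727).


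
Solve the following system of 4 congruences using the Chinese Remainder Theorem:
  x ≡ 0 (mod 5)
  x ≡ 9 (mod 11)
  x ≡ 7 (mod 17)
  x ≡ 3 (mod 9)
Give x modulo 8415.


Product of moduli M = 5 · 11 · 17 · 9 = 8415.
Merge one congruence at a time:
  Start: x ≡ 0 (mod 5).
  Combine with x ≡ 9 (mod 11); new modulus lcm = 55.
    Write x = 0 + 5·t and substitute into x ≡ 9 (mod 11): 5·t ≡ 9 − 0 = 9 (mod 11).
    The inverse of 5 mod 11 is 9 (since 5·9 = 45 = 4·11 + 1), so t ≡ 9·9 = 81 ≡ 4 (mod 11).
    Then x = 0 + 5·4 = 20, valid modulo lcm(5, 11) = 55: x ≡ 20 (mod 55).
  Combine with x ≡ 7 (mod 17); new modulus lcm = 935.
    Write x = 20 + 55·t and substitute into x ≡ 7 (mod 17): 55·t ≡ 7 − 20 = -13 (mod 17).
    Reduce coefficients mod 17: 4·t ≡ 4 (mod 17).
    The inverse of 4 mod 17 is 13 (since 4·13 = 52 = 3·17 + 1), so t ≡ 13·4 = 52 ≡ 1 (mod 17).
    Then x = 20 + 55·1 = 75, valid modulo lcm(55, 17) = 935: x ≡ 75 (mod 935).
  Combine with x ≡ 3 (mod 9); new modulus lcm = 8415.
    Write x = 75 + 935·t and substitute into x ≡ 3 (mod 9): 935·t ≡ 3 − 75 = -72 (mod 9).
    Reduce coefficients mod 9: 8·t ≡ 0 (mod 9).
    The inverse of 8 mod 9 is 8 (since 8·8 = 64 = 7·9 + 1), so t ≡ 8·0 = 0 ≡ 0 (mod 9).
    Then x = 75 + 935·0 = 75, valid modulo lcm(935, 9) = 8415: x ≡ 75 (mod 8415).
Verify against each original: 75 mod 5 = 0, 75 mod 11 = 9, 75 mod 17 = 7, 75 mod 9 = 3.

x ≡ 75 (mod 8415).


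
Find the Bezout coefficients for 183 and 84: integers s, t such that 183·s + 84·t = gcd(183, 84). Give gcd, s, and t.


Euclidean algorithm on (183, 84) — divide until remainder is 0:
  183 = 2 · 84 + 15
  84 = 5 · 15 + 9
  15 = 1 · 9 + 6
  9 = 1 · 6 + 3
  6 = 2 · 3 + 0
gcd(183, 84) = 3.
Track Bezout coefficients alongside the remainders: start with r₀ = 183 = a·1 + b·0 (s = 1, t = 0) and r₁ = 84 = a·0 + b·1 (s = 0, t = 1); each new remainder r_{k+1} = r_{k-1} − q_k·r_k inherits s_{k+1} = s_{k-1} − q_k·s_k, t_{k+1} = t_{k-1} − q_k·t_k, so r_k = a·s_k + b·t_k at every step:
  q = 2: r = 15, s = 1 − 2·0 = 1, t = 0 − 2·1 = -2  (check: 183·1 + 84·(-2) = 15)
  q = 5: r = 9, s = 0 − 5·1 = -5, t = 1 − 5·(-2) = 11  (check: 183·(-5) + 84·11 = 9)
  q = 1: r = 6, s = 1 − 1·(-5) = 6, t = -2 − 1·11 = -13  (check: 183·6 + 84·(-13) = 6)
  q = 1: r = 3, s = -5 − 1·6 = -11, t = 11 − 1·(-13) = 24  (check: 183·(-11) + 84·24 = 3)
The row with r = 3 (the gcd) gives the Bezout coefficients s = -11, t = 24.
Result: 183 · (-11) + 84 · (24) = 3.

gcd(183, 84) = 3; s = -11, t = 24 (check: 183·(-11) + 84·24 = 3).


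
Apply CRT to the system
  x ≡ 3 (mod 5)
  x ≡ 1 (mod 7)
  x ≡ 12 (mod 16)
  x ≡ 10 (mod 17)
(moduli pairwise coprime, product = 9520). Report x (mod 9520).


Product of moduli M = 5 · 7 · 16 · 17 = 9520.
Merge one congruence at a time:
  Start: x ≡ 3 (mod 5).
  Combine with x ≡ 1 (mod 7); new modulus lcm = 35.
    Write x = 3 + 5·t and substitute into x ≡ 1 (mod 7): 5·t ≡ 1 − 3 = -2 (mod 7).
    Reduce coefficients mod 7: 5·t ≡ 5 (mod 7).
    The inverse of 5 mod 7 is 3 (since 5·3 = 15 = 2·7 + 1), so t ≡ 3·5 = 15 ≡ 1 (mod 7).
    Then x = 3 + 5·1 = 8, valid modulo lcm(5, 7) = 35: x ≡ 8 (mod 35).
  Combine with x ≡ 12 (mod 16); new modulus lcm = 560.
    Write x = 8 + 35·t and substitute into x ≡ 12 (mod 16): 35·t ≡ 12 − 8 = 4 (mod 16).
    Reduce coefficients mod 16: 3·t ≡ 4 (mod 16).
    The inverse of 3 mod 16 is 11 (since 3·11 = 33 = 2·16 + 1), so t ≡ 11·4 = 44 ≡ 12 (mod 16).
    Then x = 8 + 35·12 = 428, valid modulo lcm(35, 16) = 560: x ≡ 428 (mod 560).
  Combine with x ≡ 10 (mod 17); new modulus lcm = 9520.
    Write x = 428 + 560·t and substitute into x ≡ 10 (mod 17): 560·t ≡ 10 − 428 = -418 (mod 17).
    Reduce coefficients mod 17: 16·t ≡ 7 (mod 17).
    The inverse of 16 mod 17 is 16 (since 16·16 = 256 = 15·17 + 1), so t ≡ 16·7 = 112 ≡ 10 (mod 17).
    Then x = 428 + 560·10 = 6028, valid modulo lcm(560, 17) = 9520: x ≡ 6028 (mod 9520).
Verify against each original: 6028 mod 5 = 3, 6028 mod 7 = 1, 6028 mod 16 = 12, 6028 mod 17 = 10.

x ≡ 6028 (mod 9520).


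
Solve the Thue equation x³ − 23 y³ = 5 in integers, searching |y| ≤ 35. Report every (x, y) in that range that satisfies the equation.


The equation is x³ - 23y³ = 5. For fixed y, x³ = 23·y³ + 5, so a solution requires the RHS to be a perfect cube.
Strategy: iterate y from -35 to 35, compute RHS = 23·y³ + 5, and check whether it is a (positive or negative) perfect cube.
Check small values of y:
  y = 0: RHS = 5 is not a perfect cube.
  y = 1: RHS = 28 is not a perfect cube.
  y = -1: RHS = -18 is not a perfect cube.
  y = 2: RHS = 189 is not a perfect cube.
  y = -2: RHS = -179 is not a perfect cube.
  y = 3: RHS = 626 is not a perfect cube.
  y = -3: RHS = -616 is not a perfect cube.
Continuing the search up to |y| = 35 finds no solutions either.
No (x, y) in the scanned range satisfies the equation.

No integer solutions with |y| ≤ 35.


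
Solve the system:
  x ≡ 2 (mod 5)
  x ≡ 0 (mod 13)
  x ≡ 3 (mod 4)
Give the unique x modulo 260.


Moduli 5, 13, 4 are pairwise coprime; by CRT there is a unique solution modulo M = 5 · 13 · 4 = 260.
Solve pairwise, accumulating the modulus:
  Start with x ≡ 2 (mod 5).
  Combine with x ≡ 0 (mod 13): since gcd(5, 13) = 1, we get a unique residue mod 65.
    Write x = 2 + 5·t and substitute into x ≡ 0 (mod 13): 5·t ≡ 0 − 2 = -2 (mod 13).
    Reduce coefficients mod 13: 5·t ≡ 11 (mod 13).
    The inverse of 5 mod 13 is 8 (since 5·8 = 40 = 3·13 + 1), so t ≡ 8·11 = 88 ≡ 10 (mod 13).
    Then x = 2 + 5·10 = 52, valid modulo lcm(5, 13) = 65: x ≡ 52 (mod 65).
  Combine with x ≡ 3 (mod 4): since gcd(65, 4) = 1, we get a unique residue mod 260.
    Write x = 52 + 65·t and substitute into x ≡ 3 (mod 4): 65·t ≡ 3 − 52 = -49 (mod 4).
    Reduce coefficients mod 4: 1·t ≡ 3 (mod 4).
    So t ≡ 3 (mod 4).
    Then x = 52 + 65·3 = 247, valid modulo lcm(65, 4) = 260: x ≡ 247 (mod 260).
Verify: 247 mod 5 = 2 ✓, 247 mod 13 = 0 ✓, 247 mod 4 = 3 ✓.

x ≡ 247 (mod 260).


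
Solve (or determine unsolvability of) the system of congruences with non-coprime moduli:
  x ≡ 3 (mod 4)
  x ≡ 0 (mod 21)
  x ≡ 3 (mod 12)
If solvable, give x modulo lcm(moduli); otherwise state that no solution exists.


Moduli 4, 21, 12 are not pairwise coprime, so CRT works modulo lcm(m_i) when all pairwise compatibility conditions hold.
Pairwise compatibility: gcd(m_i, m_j) must divide a_i - a_j for every pair.
Merge one congruence at a time:
  Start: x ≡ 3 (mod 4).
  Combine with x ≡ 0 (mod 21): gcd(4, 21) = 1; 0 - 3 = -3, which IS divisible by 1, so compatible.
    Write x = 3 + 4·t and substitute into x ≡ 0 (mod 21): 4·t ≡ 0 − 3 = -3 (mod 21).
    Reduce coefficients mod 21: 4·t ≡ 18 (mod 21).
    The inverse of 4 mod 21 is 16 (since 4·16 = 64 = 3·21 + 1), so t ≡ 16·18 = 288 ≡ 15 (mod 21).
    Then x = 3 + 4·15 = 63, valid modulo lcm(4, 21) = 84: x ≡ 63 (mod 84).
  Combine with x ≡ 3 (mod 12): gcd(84, 12) = 12; 3 - 63 = -60, which IS divisible by 12, so compatible.
    Write x = 63 + 84·t and substitute into x ≡ 3 (mod 12): 84·t ≡ 3 − 63 = -60 (mod 12).
    Divide the congruence (and modulus) by g = 12: 7·t ≡ -5 (mod 1).
    Modulo 1 every t works; take t = 0.
    Then x = 63 + 84·0 = 63, valid modulo lcm(84, 12) = 84: x ≡ 63 (mod 84).
Verify: 63 mod 4 = 3, 63 mod 21 = 0, 63 mod 12 = 3.

x ≡ 63 (mod 84).


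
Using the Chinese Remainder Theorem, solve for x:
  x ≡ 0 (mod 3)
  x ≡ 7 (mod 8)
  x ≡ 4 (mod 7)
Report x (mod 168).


Moduli 3, 8, 7 are pairwise coprime; by CRT there is a unique solution modulo M = 3 · 8 · 7 = 168.
Solve pairwise, accumulating the modulus:
  Start with x ≡ 0 (mod 3).
  Combine with x ≡ 7 (mod 8): since gcd(3, 8) = 1, we get a unique residue mod 24.
    Write x = 0 + 3·t and substitute into x ≡ 7 (mod 8): 3·t ≡ 7 − 0 = 7 (mod 8).
    The inverse of 3 mod 8 is 3 (since 3·3 = 9 = 1·8 + 1), so t ≡ 3·7 = 21 ≡ 5 (mod 8).
    Then x = 0 + 3·5 = 15, valid modulo lcm(3, 8) = 24: x ≡ 15 (mod 24).
  Combine with x ≡ 4 (mod 7): since gcd(24, 7) = 1, we get a unique residue mod 168.
    Write x = 15 + 24·t and substitute into x ≡ 4 (mod 7): 24·t ≡ 4 − 15 = -11 (mod 7).
    Reduce coefficients mod 7: 3·t ≡ 3 (mod 7).
    The inverse of 3 mod 7 is 5 (since 3·5 = 15 = 2·7 + 1), so t ≡ 5·3 = 15 ≡ 1 (mod 7).
    Then x = 15 + 24·1 = 39, valid modulo lcm(24, 7) = 168: x ≡ 39 (mod 168).
Verify: 39 mod 3 = 0 ✓, 39 mod 8 = 7 ✓, 39 mod 7 = 4 ✓.

x ≡ 39 (mod 168).


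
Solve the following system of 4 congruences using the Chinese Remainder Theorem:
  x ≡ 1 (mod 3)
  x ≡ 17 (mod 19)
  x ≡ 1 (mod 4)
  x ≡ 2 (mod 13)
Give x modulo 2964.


Product of moduli M = 3 · 19 · 4 · 13 = 2964.
Merge one congruence at a time:
  Start: x ≡ 1 (mod 3).
  Combine with x ≡ 17 (mod 19); new modulus lcm = 57.
    Write x = 1 + 3·t and substitute into x ≡ 17 (mod 19): 3·t ≡ 17 − 1 = 16 (mod 19).
    The inverse of 3 mod 19 is 13 (since 3·13 = 39 = 2·19 + 1), so t ≡ 13·16 = 208 ≡ 18 (mod 19).
    Then x = 1 + 3·18 = 55, valid modulo lcm(3, 19) = 57: x ≡ 55 (mod 57).
  Combine with x ≡ 1 (mod 4); new modulus lcm = 228.
    Write x = 55 + 57·t and substitute into x ≡ 1 (mod 4): 57·t ≡ 1 − 55 = -54 (mod 4).
    Reduce coefficients mod 4: 1·t ≡ 2 (mod 4).
    So t ≡ 2 (mod 4).
    Then x = 55 + 57·2 = 169, valid modulo lcm(57, 4) = 228: x ≡ 169 (mod 228).
  Combine with x ≡ 2 (mod 13); new modulus lcm = 2964.
    Write x = 169 + 228·t and substitute into x ≡ 2 (mod 13): 228·t ≡ 2 − 169 = -167 (mod 13).
    Reduce coefficients mod 13: 7·t ≡ 2 (mod 13).
    The inverse of 7 mod 13 is 2 (since 7·2 = 14 = 1·13 + 1), so t ≡ 2·2 = 4 ≡ 4 (mod 13).
    Then x = 169 + 228·4 = 1081, valid modulo lcm(228, 13) = 2964: x ≡ 1081 (mod 2964).
Verify against each original: 1081 mod 3 = 1, 1081 mod 19 = 17, 1081 mod 4 = 1, 1081 mod 13 = 2.

x ≡ 1081 (mod 2964).


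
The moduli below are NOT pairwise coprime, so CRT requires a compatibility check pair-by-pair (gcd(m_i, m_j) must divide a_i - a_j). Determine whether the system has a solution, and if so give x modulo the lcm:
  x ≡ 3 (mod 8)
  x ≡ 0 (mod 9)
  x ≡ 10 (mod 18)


Moduli 8, 9, 18 are not pairwise coprime, so CRT works modulo lcm(m_i) when all pairwise compatibility conditions hold.
Pairwise compatibility: gcd(m_i, m_j) must divide a_i - a_j for every pair.
Merge one congruence at a time:
  Start: x ≡ 3 (mod 8).
  Combine with x ≡ 0 (mod 9): gcd(8, 9) = 1; 0 - 3 = -3, which IS divisible by 1, so compatible.
    Write x = 3 + 8·t and substitute into x ≡ 0 (mod 9): 8·t ≡ 0 − 3 = -3 (mod 9).
    Reduce coefficients mod 9: 8·t ≡ 6 (mod 9).
    The inverse of 8 mod 9 is 8 (since 8·8 = 64 = 7·9 + 1), so t ≡ 8·6 = 48 ≡ 3 (mod 9).
    Then x = 3 + 8·3 = 27, valid modulo lcm(8, 9) = 72: x ≡ 27 (mod 72).
  Combine with x ≡ 10 (mod 18): gcd(72, 18) = 18, and 10 - 27 = -17 is NOT divisible by 18.
    ⇒ system is inconsistent (no integer solution).

No solution (the system is inconsistent).


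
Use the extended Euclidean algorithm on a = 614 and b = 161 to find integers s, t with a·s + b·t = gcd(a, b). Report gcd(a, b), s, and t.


Euclidean algorithm on (614, 161) — divide until remainder is 0:
  614 = 3 · 161 + 131
  161 = 1 · 131 + 30
  131 = 4 · 30 + 11
  30 = 2 · 11 + 8
  11 = 1 · 8 + 3
  8 = 2 · 3 + 2
  3 = 1 · 2 + 1
  2 = 2 · 1 + 0
gcd(614, 161) = 1.
Track Bezout coefficients alongside the remainders: start with r₀ = 614 = a·1 + b·0 (s = 1, t = 0) and r₁ = 161 = a·0 + b·1 (s = 0, t = 1); each new remainder r_{k+1} = r_{k-1} − q_k·r_k inherits s_{k+1} = s_{k-1} − q_k·s_k, t_{k+1} = t_{k-1} − q_k·t_k, so r_k = a·s_k + b·t_k at every step:
  q = 3: r = 131, s = 1 − 3·0 = 1, t = 0 − 3·1 = -3  (check: 614·1 + 161·(-3) = 131)
  q = 1: r = 30, s = 0 − 1·1 = -1, t = 1 − 1·(-3) = 4  (check: 614·(-1) + 161·4 = 30)
  q = 4: r = 11, s = 1 − 4·(-1) = 5, t = -3 − 4·4 = -19  (check: 614·5 + 161·(-19) = 11)
  q = 2: r = 8, s = -1 − 2·5 = -11, t = 4 − 2·(-19) = 42  (check: 614·(-11) + 161·42 = 8)
  q = 1: r = 3, s = 5 − 1·(-11) = 16, t = -19 − 1·42 = -61  (check: 614·16 + 161·(-61) = 3)
  q = 2: r = 2, s = -11 − 2·16 = -43, t = 42 − 2·(-61) = 164  (check: 614·(-43) + 161·164 = 2)
  q = 1: r = 1, s = 16 − 1·(-43) = 59, t = -61 − 1·164 = -225  (check: 614·59 + 161·(-225) = 1)
The row with r = 1 (the gcd) gives the Bezout coefficients s = 59, t = -225.
Result: 614 · (59) + 161 · (-225) = 1.

gcd(614, 161) = 1; s = 59, t = -225 (check: 614·59 + 161·(-225) = 1).


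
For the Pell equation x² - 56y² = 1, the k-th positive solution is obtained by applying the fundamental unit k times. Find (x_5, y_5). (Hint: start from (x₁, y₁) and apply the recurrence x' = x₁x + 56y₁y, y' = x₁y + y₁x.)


Step 1: Find the fundamental solution (x₁, y₁) of x² - 56y² = 1.
  Expand √56 as a continued fraction. a₀ = ⌊√56⌋ = 7; iterate m_{k+1} = d_k·a_k − m_k, d_{k+1} = (56 − m_{k+1}²)/d_k, a_{k+1} = ⌊(a₀ + m_{k+1})/d_{k+1}⌋ (starting m₀ = 0, d₀ = 1), with convergents p_k = a_k·p_{k-1} + p_{k-2}, q_k = a_k·q_{k-1} + q_{k-2} (p₋₁ = 1, q₋₁ = 0):
  k = 0: a₀ = 7; p₀/q₀ = 7/1; p₀² − 56·q₀² = 49 − 56 = -7.
  k = 1: m = 7, d = 7, a = ⌊(7 + 7)/7⌋ = 2; p/q = (2·7 + 1)/(2·1 + 0) = 15/2; p² − 56·q² = 225 − 224 = 1.
  The first convergent with p² − 56·q² = 1 gives the fundamental solution (x₁, y₁) = (15, 2).
Step 2: Apply the recurrence (x_{n+1}, y_{n+1}) = (x₁x_n + 56y₁y_n, x₁y_n + y₁x_n) repeatedly.
  From (x_1, y_1) = (15, 2): x_2 = 15·15 + 56·2·2 = 449; y_2 = 15·2 + 2·15 = 60.
  From (x_2, y_2) = (449, 60): x_3 = 15·449 + 56·2·60 = 13455; y_3 = 15·60 + 2·449 = 1798.
  From (x_3, y_3) = (13455, 1798): x_4 = 15·13455 + 56·2·1798 = 403201; y_4 = 15·1798 + 2·13455 = 53880.
  From (x_4, y_4) = (403201, 53880): x_5 = 15·403201 + 56·2·53880 = 12082575; y_5 = 15·53880 + 2·403201 = 1614602.
Step 3: Verify x_5² - 56·y_5² = 145988618630625 - 145988618630624 = 1 (should be 1). ✓

(x_1, y_1) = (15, 2); (x_5, y_5) = (12082575, 1614602).


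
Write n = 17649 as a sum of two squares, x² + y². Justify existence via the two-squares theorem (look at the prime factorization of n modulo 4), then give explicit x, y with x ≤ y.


Step 1: Factor n = 17649 = 3^2 · 37 · 53.
Step 2: Check the mod-4 condition on each prime factor: 3 ≡ 3 (mod 4), exponent 2 (must be even); 37 ≡ 1 (mod 4), exponent 1; 53 ≡ 1 (mod 4), exponent 1.
All primes ≡ 3 (mod 4) appear to even exponent (or don't appear), so by the two-squares theorem n IS expressible as a sum of two squares.
Step 3: Build a representation. Group n = k² · m with k = 3 and m = 37 · 53 = 1961 (a product of primes ≡ 1 (mod 4)); a representation of m scales to one of n via (k·x)² + (k·y)² = k²(x² + y²). Each prime p ≡ 1 (mod 4) is itself a sum of two squares; find a² by testing p − a² for a perfect square:
  37: 37 − 1² = 36 = 6² ⇒ 37 = 1² + 6².
  53: 53 − 1² = 52, 53 − 2² = 49 = 7² ⇒ 53 = 2² + 7².
  Combine using the Brahmagupta–Fibonacci identity (a² + b²)(c² + d²) = (ac − bd)² + (ad + bc)² = (ac + bd)² + (ad − bc)²:
  37 · 53 = 1961: from (1² + 6²)(2² + 7²), take (1·2 − 6·7, 1·7 + 6·2) = (2 − 42, 7 + 12) = (-40, 19); dropping signs (only squares matter) gives (40, 19); check 40² + 19² = 1600 + 361 = 1961 ✓.
  Scale by k = 3: (3·40, 3·19) = (120, 57).
Step 4: Order so x ≤ y and verify: 57² + 120² = 3249 + 14400 = 17649 = n. ✓

n = 17649 = 57² + 120² (one valid representation with x ≤ y).


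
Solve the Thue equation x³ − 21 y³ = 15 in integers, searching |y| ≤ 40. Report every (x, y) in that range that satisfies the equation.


The equation is x³ - 21y³ = 15. For fixed y, x³ = 21·y³ + 15, so a solution requires the RHS to be a perfect cube.
Strategy: iterate y from -40 to 40, compute RHS = 21·y³ + 15, and check whether it is a (positive or negative) perfect cube.
Check small values of y:
  y = 0: RHS = 15 is not a perfect cube.
  y = 1: RHS = 36 is not a perfect cube.
  y = -1: RHS = -6 is not a perfect cube.
  y = 2: RHS = 183 is not a perfect cube.
  y = -2: RHS = -153 is not a perfect cube.
  y = 3: RHS = 582 is not a perfect cube.
  y = -3: RHS = -552 is not a perfect cube.
Continuing the search up to |y| = 40 finds no solutions either.
No (x, y) in the scanned range satisfies the equation.

No integer solutions with |y| ≤ 40.


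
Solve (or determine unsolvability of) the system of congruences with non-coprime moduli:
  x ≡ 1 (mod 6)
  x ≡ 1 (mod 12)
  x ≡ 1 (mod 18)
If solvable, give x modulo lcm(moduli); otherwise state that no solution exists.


Moduli 6, 12, 18 are not pairwise coprime, so CRT works modulo lcm(m_i) when all pairwise compatibility conditions hold.
Pairwise compatibility: gcd(m_i, m_j) must divide a_i - a_j for every pair.
Merge one congruence at a time:
  Start: x ≡ 1 (mod 6).
  Combine with x ≡ 1 (mod 12): gcd(6, 12) = 6; 1 - 1 = 0, which IS divisible by 6, so compatible.
    Write x = 1 + 6·t and substitute into x ≡ 1 (mod 12): 6·t ≡ 1 − 1 = 0 (mod 12).
    Divide the congruence (and modulus) by g = 6: 1·t ≡ 0 (mod 2).
    So t ≡ 0 (mod 2).
    Then x = 1 + 6·0 = 1, valid modulo lcm(6, 12) = 12: x ≡ 1 (mod 12).
  Combine with x ≡ 1 (mod 18): gcd(12, 18) = 6; 1 - 1 = 0, which IS divisible by 6, so compatible.
    Write x = 1 + 12·t and substitute into x ≡ 1 (mod 18): 12·t ≡ 1 − 1 = 0 (mod 18).
    Divide the congruence (and modulus) by g = 6: 2·t ≡ 0 (mod 3).
    The inverse of 2 mod 3 is 2 (since 2·2 = 4 = 1·3 + 1), so t ≡ 2·0 = 0 ≡ 0 (mod 3).
    Then x = 1 + 12·0 = 1, valid modulo lcm(12, 18) = 36: x ≡ 1 (mod 36).
Verify: 1 mod 6 = 1, 1 mod 12 = 1, 1 mod 18 = 1.

x ≡ 1 (mod 36).


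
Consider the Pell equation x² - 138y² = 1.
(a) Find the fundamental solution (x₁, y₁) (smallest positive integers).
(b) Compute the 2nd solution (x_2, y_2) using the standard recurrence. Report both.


Step 1: Find the fundamental solution (x₁, y₁) of x² - 138y² = 1.
  Expand √138 as a continued fraction. a₀ = ⌊√138⌋ = 11; iterate m_{k+1} = d_k·a_k − m_k, d_{k+1} = (138 − m_{k+1}²)/d_k, a_{k+1} = ⌊(a₀ + m_{k+1})/d_{k+1}⌋ (starting m₀ = 0, d₀ = 1), with convergents p_k = a_k·p_{k-1} + p_{k-2}, q_k = a_k·q_{k-1} + q_{k-2} (p₋₁ = 1, q₋₁ = 0):
  k = 0: a₀ = 11; p₀/q₀ = 11/1; p₀² − 138·q₀² = 121 − 138 = -17.
  k = 1: m = 11, d = 17, a = ⌊(11 + 11)/17⌋ = 1; p/q = (1·11 + 1)/(1·1 + 0) = 12/1; p² − 138·q² = 144 − 138 = 6.
  k = 2: m = 6, d = 6, a = ⌊(11 + 6)/6⌋ = 2; p/q = (2·12 + 11)/(2·1 + 1) = 35/3; p² − 138·q² = 1225 − 1242 = -17.
  k = 3: m = 6, d = 17, a = ⌊(11 + 6)/17⌋ = 1; p/q = (1·35 + 12)/(1·3 + 1) = 47/4; p² − 138·q² = 2209 − 2208 = 1.
  The first convergent with p² − 138·q² = 1 gives the fundamental solution (x₁, y₁) = (47, 4).
Step 2: Apply the recurrence (x_{n+1}, y_{n+1}) = (x₁x_n + 138y₁y_n, x₁y_n + y₁x_n) repeatedly.
  From (x_1, y_1) = (47, 4): x_2 = 47·47 + 138·4·4 = 4417; y_2 = 47·4 + 4·47 = 376.
Step 3: Verify x_2² - 138·y_2² = 19509889 - 19509888 = 1 (should be 1). ✓

(x_1, y_1) = (47, 4); (x_2, y_2) = (4417, 376).
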